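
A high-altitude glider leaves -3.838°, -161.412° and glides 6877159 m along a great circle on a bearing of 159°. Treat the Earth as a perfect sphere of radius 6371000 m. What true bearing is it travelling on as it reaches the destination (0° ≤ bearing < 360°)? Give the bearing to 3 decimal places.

final bearing 136.778°

The arc subtends δ = 6877159/6371000 = 1.079447 rad at the centre.
With φ₁ = -3.838° = -0.066986 rad and θ = 159° = 2.775074 rad:
Applying the spherical law of cosines for sides, sin φ₂ = sin φ₁ cos δ + cos φ₁ sin δ cos θ = -0.852870, so φ₂ = -58.525°.
Then Δλ = atan2(0.315263, 0.414728) = 0.649977 rad, from sin θ sin δ cos φ₁ over cos δ − sin φ₁ sin φ₂.
λ₂ = -161.412° + 37.241° = -124.171°.
The forward bearing on arrival equals the back-azimuth from the destination plus 180°.
Back-azimuth from P₂ (-58.525°, -124.171°) to P₁ (-3.838°, -161.412°), with Δλ' = λ₁ − λ₂ = -37.241°: atan2( sin Δλ' cos φ₁ , cos φ₂ sin φ₁ − sin φ₂ cos φ₁ cos Δλ' ) = 316.778°.
Final bearing = (316.778° + 180°) mod 360° = 136.778°.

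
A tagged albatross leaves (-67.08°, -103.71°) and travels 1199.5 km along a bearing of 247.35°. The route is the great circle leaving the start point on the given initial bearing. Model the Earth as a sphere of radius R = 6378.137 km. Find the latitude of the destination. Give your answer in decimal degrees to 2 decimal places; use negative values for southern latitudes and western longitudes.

latitude -68.88°

Angular distance δ = d/R = 1199.5 / 6378.137 = 0.188064 rad.
Start latitude φ₁ = -1.170767 rad; initial bearing θ = 4.317072 rad.
sin φ₂ = sin φ₁ cos δ + cos φ₁ sin δ cos θ = (-0.921050)(0.982368) + (0.389445)(0.186958)(-0.385101) = -0.932849
φ₂ = asin(-0.932849) = -1.202241 rad = -68.88°.
For the longitude increment, Δλ = atan2( sin θ sin δ cos φ₁, cos δ − sin φ₁ sin φ₂ ) = atan2(-0.067194, 0.123168) = -28.61°.
Hence λ₂ = -103.71° + -28.61° = -132.32°.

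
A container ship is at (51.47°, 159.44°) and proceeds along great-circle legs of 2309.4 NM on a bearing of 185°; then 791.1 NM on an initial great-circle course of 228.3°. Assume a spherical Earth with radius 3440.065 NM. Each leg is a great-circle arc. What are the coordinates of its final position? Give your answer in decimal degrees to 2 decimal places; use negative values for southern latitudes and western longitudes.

latitude 4.18°, longitude 146.42°

Apply the spherical direct solution leg by leg, carrying full precision between legs.
Leg 1: from (51.47°, 159.44°), δ = 2309.4/3440.065 = 0.671325 rad, θ = 185° → φ = 13.09°, λ = 156.25°.
Leg 2: from (13.09°, 156.25°), δ = 791.1/3440.065 = 0.229967 rad, θ = 228.3° → φ = 4.18°, λ = 146.42°.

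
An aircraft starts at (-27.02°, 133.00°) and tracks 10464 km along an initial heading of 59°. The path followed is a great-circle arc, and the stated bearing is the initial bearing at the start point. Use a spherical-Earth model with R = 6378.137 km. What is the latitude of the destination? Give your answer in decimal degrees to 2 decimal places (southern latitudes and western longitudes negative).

latitude 29.30°

Angular distance δ = d/R = 10464 / 6378.137 = 1.640604 rad.
Converting: φ₁ = -0.471588 rad, θ = 1.029744 rad.
sin φ₂ = sin φ₁ cos δ + cos φ₁ sin δ cos θ = (-0.454301)(-0.069751) + (0.890848)(0.997564)(0.515038) = 0.489391
φ₂ = asin(0.489391) = 0.511392 rad = 29.30°.
For the longitude increment, Δλ = atan2( sin θ sin δ cos φ₁, cos δ − sin φ₁ sin φ₂ ) = atan2(0.761746, 0.152580) = 78.67°.
λ₂ = 133.00° + 78.67° = 211.67°, normalized to (−180°, 180°] → -148.33°.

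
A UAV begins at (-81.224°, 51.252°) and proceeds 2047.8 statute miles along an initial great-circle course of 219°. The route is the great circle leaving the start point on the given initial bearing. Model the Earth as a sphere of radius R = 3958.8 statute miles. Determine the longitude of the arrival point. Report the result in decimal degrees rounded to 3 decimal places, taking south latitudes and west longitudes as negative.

Central angle δ = d/R = 0.517278 rad.
Converting: φ₁ = -1.417626 rad, θ = 3.822271 rad.
sin φ₂ = sin φ₁ cos δ + cos φ₁ sin δ cos θ = (-0.988292)(0.869168) + (0.152572)(0.494516)(-0.777146) = -0.917628
φ₂ = asin(-0.917628) = -1.162070 rad = -66.582°.
For the longitude increment, Δλ = atan2( sin θ sin δ cos φ₁, cos δ − sin φ₁ sin φ₂ ) = atan2(-0.047482, -0.037716) = -128.461°.
Hence λ₂ = 51.252° + -128.461° = -77.209°.

longitude -77.209°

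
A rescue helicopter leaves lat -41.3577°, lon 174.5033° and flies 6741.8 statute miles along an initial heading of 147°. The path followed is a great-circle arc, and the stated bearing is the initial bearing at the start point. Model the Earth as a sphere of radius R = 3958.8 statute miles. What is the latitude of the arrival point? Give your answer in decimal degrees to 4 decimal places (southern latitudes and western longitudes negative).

latitude -32.4741°

δ = 6741.8/3958.8 = 1.702991 rad (97.5742°).
Converting: φ₁ = -0.721828 rad, θ = 2.565634 rad.
Destination latitude: φ₂ = arcsin( sin φ₁ cos δ + cos φ₁ sin δ cos θ ) = arcsin(-0.536919) = -32.4741°.
Δλ = atan2( sin θ sin δ cos φ₁ , cos δ − sin φ₁ sin φ₂ ) = atan2(0.405239, -0.486583) = 2.447154 rad = 140.2116°.
λ₂ = 174.5033° + 140.2116° = 314.7149°, normalized to (−180°, 180°] → -45.2851°.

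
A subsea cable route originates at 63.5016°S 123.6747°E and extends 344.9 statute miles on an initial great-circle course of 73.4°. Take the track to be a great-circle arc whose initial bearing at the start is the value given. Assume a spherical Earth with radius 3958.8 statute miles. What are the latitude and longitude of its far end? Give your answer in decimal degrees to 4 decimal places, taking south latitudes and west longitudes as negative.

The arc subtends δ = 344.9/3958.8 = 0.087122 rad at the centre.
Start latitude φ₁ = -1.108312 rad; initial bearing θ = 1.281072 rad.
Destination latitude: φ₂ = arcsin( sin φ₁ cos δ + cos φ₁ sin δ cos θ ) = arcsin(-0.880461) = -61.6981°.
Then Δλ = atan2(0.037204, 0.208241) = 0.176795 rad, from sin θ sin δ cos φ₁ over cos δ − sin φ₁ sin φ₂.
λ₂ = 123.6747° + 10.1296° = 133.8043°.

latitude -61.6981°, longitude 133.8043°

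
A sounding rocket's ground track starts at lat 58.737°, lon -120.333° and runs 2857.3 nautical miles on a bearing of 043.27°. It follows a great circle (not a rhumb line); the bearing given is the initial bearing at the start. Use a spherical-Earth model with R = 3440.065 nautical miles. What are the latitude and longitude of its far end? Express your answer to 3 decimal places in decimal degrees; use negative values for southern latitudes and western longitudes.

latitude 58.815°, longitude -18.121°

Angular distance δ = d/R = 2857.3 / 3440.065 = 0.830595 rad.
With φ₁ = 58.737° = 1.025154 rad and θ = 43.27° = 0.755204 rad:
sin φ₂ = sin φ₁ cos δ + cos φ₁ sin δ cos θ = (0.854794)(0.674437) + (0.518967)(0.738333)(0.728132) = 0.855503
φ₂ = asin(0.855503) = 1.026522 rad = 58.815°.
Δλ = atan2( sin θ sin δ cos φ₁ , cos δ − sin φ₁ sin φ₂ ) = atan2(0.262639, -0.056842) = 1.783936 rad = 102.212°.
λ₂ = λ₁ + Δλ = -18.121°.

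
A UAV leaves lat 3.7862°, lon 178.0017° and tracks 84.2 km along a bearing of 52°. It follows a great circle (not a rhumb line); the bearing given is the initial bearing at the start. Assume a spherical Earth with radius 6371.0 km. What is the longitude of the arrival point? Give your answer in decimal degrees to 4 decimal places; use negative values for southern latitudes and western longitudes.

The arc subtends δ = 84.2/6371 = 0.013216 rad at the centre.
Start latitude φ₁ = 0.066082 rad; initial bearing θ = 0.907571 rad.
sin φ₂ = sin φ₁ cos δ + cos φ₁ sin δ cos θ = (0.066034)(0.999913) + (0.997817)(0.013216)(0.615661) = 0.074146
φ₂ = asin(0.074146) = 0.074215 rad = 4.2522°.
Then Δλ = atan2(0.010391, 0.995017) = 0.010443 rad, from sin θ sin δ cos φ₁ over cos δ − sin φ₁ sin φ₂.
Hence λ₂ = 178.0017° + 0.5983° = 178.6000°.

longitude 178.6000°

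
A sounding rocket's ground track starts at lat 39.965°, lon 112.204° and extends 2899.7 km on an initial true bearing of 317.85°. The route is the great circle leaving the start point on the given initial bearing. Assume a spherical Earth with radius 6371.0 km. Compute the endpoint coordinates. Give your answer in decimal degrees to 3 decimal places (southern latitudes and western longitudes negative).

Central angle δ = d/R = 0.455140 rad.
Start latitude φ₁ = 0.697521 rad; initial bearing θ = 5.547529 rad.
Destination latitude: φ₂ = arcsin( sin φ₁ cos δ + cos φ₁ sin δ cos θ ) = arcsin(0.826718) = 55.763°.
For the longitude increment, Δλ = atan2( sin θ sin δ cos φ₁, cos δ − sin φ₁ sin φ₂ ) = atan2(-0.226096, 0.367182) = -31.623°.
λ₂ = 112.204° + -31.623° = 80.581°.

latitude 55.763°, longitude 80.581°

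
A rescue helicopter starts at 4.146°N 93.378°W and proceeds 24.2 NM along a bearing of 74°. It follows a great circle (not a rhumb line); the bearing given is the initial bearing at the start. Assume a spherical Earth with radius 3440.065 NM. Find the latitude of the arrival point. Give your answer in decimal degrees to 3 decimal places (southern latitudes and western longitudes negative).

latitude 4.257°

Angular distance δ = d/R = 24.2 / 3440.065 = 0.007035 rad.
With φ₁ = 4.146° = 0.072361 rad and θ = 74° = 1.291544 rad:
Destination latitude: φ₂ = arcsin( sin φ₁ cos δ + cos φ₁ sin δ cos θ ) = arcsin(0.074230) = 4.257°.
Then Δλ = atan2(0.006744, 0.994609) = 0.006781 rad, from sin θ sin δ cos φ₁ over cos δ − sin φ₁ sin φ₂.
λ₂ = λ₁ + Δλ = -92.989°.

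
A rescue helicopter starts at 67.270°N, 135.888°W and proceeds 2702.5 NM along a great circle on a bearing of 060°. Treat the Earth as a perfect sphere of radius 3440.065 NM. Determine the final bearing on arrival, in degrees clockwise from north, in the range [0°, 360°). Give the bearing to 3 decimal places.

final bearing 147.023°

Central angle δ = d/R = 0.785596 rad.
With φ₁ = 67.270° = 1.174083 rad and θ = 60° = 1.047198 rad:
sin φ₂ = sin φ₁ cos δ + cos φ₁ sin δ cos θ = (0.922336)(0.706967) + (0.386389)(0.707246)(0.500000) = 0.788697
φ₂ = asin(0.788697) = 0.908687 rad = 52.064°.
For the longitude increment, Δλ = atan2( sin θ sin δ cos φ₁, cos δ − sin φ₁ sin φ₂ ) = atan2(0.236661, -0.020477) = 94.945°.
λ₂ = λ₁ + Δλ = -40.943°.
The forward bearing on arrival equals the back-azimuth from the destination plus 180°.
Back-azimuth from P₂ (52.064°, -40.943°) to P₁ (67.270°, -135.888°), with Δλ' = λ₁ − λ₂ = -94.945°: atan2( sin Δλ' cos φ₁ , cos φ₂ sin φ₁ − sin φ₂ cos φ₁ cos Δλ' ) = 327.023°.
Final bearing = (327.023° + 180°) mod 360° = 147.023°.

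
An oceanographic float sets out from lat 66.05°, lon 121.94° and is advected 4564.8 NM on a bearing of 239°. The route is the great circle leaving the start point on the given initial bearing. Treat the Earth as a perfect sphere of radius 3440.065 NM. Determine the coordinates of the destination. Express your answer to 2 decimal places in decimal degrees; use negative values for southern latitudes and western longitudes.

latitude 1.02°, longitude 65.64°

Central angle δ = d/R = 1.326952 rad.
With φ₁ = 66.05° = 1.152790 rad and θ = 239° = 4.171337 rad:
Destination latitude: φ₂ = arcsin( sin φ₁ cos δ + cos φ₁ sin δ cos θ ) = arcsin(0.017759) = 1.02°.
Then Δλ = atan2(-0.337664, 0.225206) = -0.982596 rad, from sin θ sin δ cos φ₁ over cos δ − sin φ₁ sin φ₂.
Hence λ₂ = 121.94° + -56.30° = 65.64°.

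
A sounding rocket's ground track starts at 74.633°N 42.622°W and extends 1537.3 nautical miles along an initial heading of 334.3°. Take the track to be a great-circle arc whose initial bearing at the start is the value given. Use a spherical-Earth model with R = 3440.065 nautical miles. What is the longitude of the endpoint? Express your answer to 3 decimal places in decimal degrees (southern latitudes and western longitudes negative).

Angular distance δ = d/R = 1537.3 / 3440.065 = 0.446881 rad.
Converting: φ₁ = 1.302592 rad, θ = 5.834636 rad.
Applying the spherical law of cosines for sides, sin φ₂ = sin φ₁ cos δ + cos φ₁ sin δ cos θ = 0.972751, so φ₂ = 76.594°.
Then Δλ = atan2(-0.049663, -0.036174) = -2.200321 rad, from sin θ sin δ cos φ₁ over cos δ − sin φ₁ sin φ₂.
λ₂ = -42.622° + -126.069° = -168.691°.

longitude -168.691°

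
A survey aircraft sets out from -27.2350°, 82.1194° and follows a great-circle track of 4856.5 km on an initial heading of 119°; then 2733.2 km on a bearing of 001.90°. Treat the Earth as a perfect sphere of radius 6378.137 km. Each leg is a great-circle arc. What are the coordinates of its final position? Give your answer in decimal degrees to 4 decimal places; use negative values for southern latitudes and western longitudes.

Apply the spherical direct solution leg by leg, carrying full precision between legs.
Leg 1: from (-27.2350°, 82.1194°), δ = 4856.5/6378.137 = 0.761429 rad, θ = 119° → φ = -38.9527°, λ = 133.0130°.
Leg 2: from (-38.9527°, 133.0130°), δ = 2733.2/6378.137 = 0.428526 rad, θ = 1.9° → φ = -14.4104°, λ = 133.8280°.

latitude -14.4104°, longitude 133.8280°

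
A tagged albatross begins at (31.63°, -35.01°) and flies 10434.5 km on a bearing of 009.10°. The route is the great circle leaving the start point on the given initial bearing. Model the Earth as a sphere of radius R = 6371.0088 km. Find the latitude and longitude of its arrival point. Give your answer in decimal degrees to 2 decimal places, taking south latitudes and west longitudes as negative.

latitude 53.49°, longitude 129.61°

Angular distance δ = d/R = 10434.5 / 6371.0088 = 1.637810 rad.
With φ₁ = 31.63° = 0.552048 rad and θ = 9.1° = 0.158825 rad:
Applying the spherical law of cosines for sides, sin φ₂ = sin φ₁ cos δ + cos φ₁ sin δ cos θ = 0.803731, so φ₂ = 53.49°.
Δλ = atan2( sin θ sin δ cos φ₁ , cos δ − sin φ₁ sin φ₂ ) = atan2(0.134362, -0.488465) = 2.873162 rad = 164.62°.
Hence λ₂ = -35.01° + 164.62° = 129.61°.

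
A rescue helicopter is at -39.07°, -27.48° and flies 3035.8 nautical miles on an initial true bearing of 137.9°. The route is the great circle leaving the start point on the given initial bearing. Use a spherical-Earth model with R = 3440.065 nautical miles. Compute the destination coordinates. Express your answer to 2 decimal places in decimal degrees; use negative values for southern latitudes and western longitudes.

latitude -57.70°, longitude 48.22°

Angular distance δ = d/R = 3035.8 / 3440.065 = 0.882483 rad.
With φ₁ = -39.07° = -0.681900 rad and θ = 137.9° = 2.406809 rad:
sin φ₂ = sin φ₁ cos δ + cos φ₁ sin δ cos θ = (-0.630269)(0.635235) + (0.776377)(0.772319)(-0.741976) = -0.845266
φ₂ = asin(-0.845266) = -1.007062 rad = -57.70°.
For the longitude increment, Δλ = atan2( sin θ sin δ cos φ₁, cos δ − sin φ₁ sin φ₂ ) = atan2(0.401995, 0.102490) = 75.70°.
λ₂ = -27.48° + 75.70° = 48.22°.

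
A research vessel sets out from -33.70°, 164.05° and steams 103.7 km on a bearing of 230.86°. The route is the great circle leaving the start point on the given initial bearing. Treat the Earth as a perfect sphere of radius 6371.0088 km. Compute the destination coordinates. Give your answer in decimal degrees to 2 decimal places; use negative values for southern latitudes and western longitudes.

Angular distance δ = d/R = 103.7 / 6371.0088 = 0.016277 rad.
Start latitude φ₁ = -0.588176 rad; initial bearing θ = 4.029267 rad.
Destination latitude: φ₂ = arcsin( sin φ₁ cos δ + cos φ₁ sin δ cos θ ) = arcsin(-0.563318) = -34.29°.
Δλ = atan2( sin θ sin δ cos φ₁ , cos δ − sin φ₁ sin φ₂ ) = atan2(-0.010502, 0.687314) = -0.015279 rad = -0.88°.
Hence λ₂ = 164.05° + -0.88° = 163.17°.

latitude -34.29°, longitude 163.17°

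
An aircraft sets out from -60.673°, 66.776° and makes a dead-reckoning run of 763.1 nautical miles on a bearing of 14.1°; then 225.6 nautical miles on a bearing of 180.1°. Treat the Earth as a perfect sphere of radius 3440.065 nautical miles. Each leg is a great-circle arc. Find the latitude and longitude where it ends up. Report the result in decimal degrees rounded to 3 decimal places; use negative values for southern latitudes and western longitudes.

latitude -51.999°, longitude 71.381°

Apply the spherical direct solution leg by leg, carrying full precision between legs.
Leg 1: from (-60.673°, 66.776°), δ = 763.1/3440.065 = 0.221827 rad, θ = 14.1° → φ = -48.242°, λ = 71.392°.
Leg 2: from (-48.242°, 71.392°), δ = 225.6/3440.065 = 0.065580 rad, θ = 180.1° → φ = -51.999°, λ = 71.381°.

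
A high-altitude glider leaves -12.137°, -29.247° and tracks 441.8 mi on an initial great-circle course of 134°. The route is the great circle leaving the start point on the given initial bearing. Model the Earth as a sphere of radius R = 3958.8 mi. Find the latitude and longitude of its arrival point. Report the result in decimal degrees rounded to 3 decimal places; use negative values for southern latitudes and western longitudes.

latitude -16.533°, longitude -24.453°

δ = 441.8/3958.8 = 0.111599 rad (6.3942°).
Converting: φ₁ = -0.211831 rad, θ = 2.338741 rad.
Destination latitude: φ₂ = arcsin( sin φ₁ cos δ + cos φ₁ sin δ cos θ ) = arcsin(-0.284575) = -16.533°.
Δλ = atan2( sin θ sin δ cos φ₁ , cos δ − sin φ₁ sin φ₂ ) = atan2(0.078321, 0.933947) = 0.083664 rad = 4.794°.
Hence λ₂ = -29.247° + 4.794° = -24.453°.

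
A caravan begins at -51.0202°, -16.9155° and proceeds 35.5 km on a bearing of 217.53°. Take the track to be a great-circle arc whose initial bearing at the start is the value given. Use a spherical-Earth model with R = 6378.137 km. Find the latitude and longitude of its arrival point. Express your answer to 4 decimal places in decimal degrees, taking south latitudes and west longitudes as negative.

latitude -51.2727°, longitude -17.2260°

Angular distance δ = d/R = 35.5 / 6378.137 = 0.005566 rad.
Start latitude φ₁ = -0.890470 rad; initial bearing θ = 3.796615 rad.
Applying the spherical law of cosines for sides, sin φ₂ = sin φ₁ cos δ + cos φ₁ sin δ cos θ = -0.780132, so φ₂ = -51.2727°.
Then Δλ = atan2(-0.002133, 0.393535) = -0.005420 rad, from sin θ sin δ cos φ₁ over cos δ − sin φ₁ sin φ₂.
Hence λ₂ = -16.9155° + -0.3105° = -17.2260°.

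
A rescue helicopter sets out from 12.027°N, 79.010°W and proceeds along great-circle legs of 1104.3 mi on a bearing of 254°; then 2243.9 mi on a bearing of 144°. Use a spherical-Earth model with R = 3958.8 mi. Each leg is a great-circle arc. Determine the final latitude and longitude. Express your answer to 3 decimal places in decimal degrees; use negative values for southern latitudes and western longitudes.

latitude -18.939°, longitude -74.993°

Apply the spherical direct solution leg by leg, carrying full precision between legs.
Leg 1: from (12.027°, -79.010°), δ = 1104.3/3958.8 = 0.278948 rad, θ = 254° → φ = 7.244°, λ = -94.484°.
Leg 2: from (7.244°, -94.484°), δ = 2243.9/3958.8 = 0.566813 rad, θ = 144° → φ = -18.939°, λ = -74.993°.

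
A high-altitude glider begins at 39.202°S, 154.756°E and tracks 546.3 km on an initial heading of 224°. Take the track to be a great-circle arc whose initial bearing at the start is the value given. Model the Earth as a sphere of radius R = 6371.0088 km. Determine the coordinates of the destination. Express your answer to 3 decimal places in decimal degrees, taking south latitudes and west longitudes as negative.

Central angle δ = d/R = 0.085748 rad.
Start latitude φ₁ = -0.684204 rad; initial bearing θ = 3.909538 rad.
sin φ₂ = sin φ₁ cos δ + cos φ₁ sin δ cos θ = (-0.632056)(0.996326) + (0.774922)(0.085643)(-0.719340) = -0.677474
φ₂ = asin(-0.677474) = -0.744323 rad = -42.647°.
Δλ = atan2( sin θ sin δ cos φ₁ , cos δ − sin φ₁ sin φ₂ ) = atan2(-0.046102, 0.568124) = -0.080970 rad = -4.639°.
Hence λ₂ = 154.756° + -4.639° = 150.117°.

latitude -42.647°, longitude 150.117°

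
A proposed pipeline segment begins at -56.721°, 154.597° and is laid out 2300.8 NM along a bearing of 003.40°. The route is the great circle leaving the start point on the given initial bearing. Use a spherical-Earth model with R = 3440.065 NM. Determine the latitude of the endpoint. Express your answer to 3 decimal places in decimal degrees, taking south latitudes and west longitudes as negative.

Angular distance δ = d/R = 2300.8 / 3440.065 = 0.668825 rad.
With φ₁ = -56.721° = -0.989968 rad and θ = 3.4° = 0.059341 rad:
Destination latitude: φ₂ = arcsin( sin φ₁ cos δ + cos φ₁ sin δ cos θ ) = arcsin(-0.316251) = -18.436°.
Then Δλ = atan2(0.020178, 0.520163) = 0.038773 rad, from sin θ sin δ cos φ₁ over cos δ − sin φ₁ sin φ₂.
Hence λ₂ = 154.597° + 2.222° = 156.819°.

latitude -18.436°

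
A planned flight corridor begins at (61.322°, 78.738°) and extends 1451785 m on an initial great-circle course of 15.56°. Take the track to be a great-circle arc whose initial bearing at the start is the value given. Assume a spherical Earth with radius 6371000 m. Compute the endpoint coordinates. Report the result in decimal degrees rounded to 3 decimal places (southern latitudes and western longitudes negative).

The arc subtends δ = 1451785/6371000 = 0.227874 rad at the centre.
Converting: φ₁ = 1.070271 rad, θ = 0.271573 rad.
Applying the spherical law of cosines for sides, sin φ₂ = sin φ₁ cos δ + cos φ₁ sin δ cos θ = 0.959087, so φ₂ = 73.554°.
Then Δλ = atan2(0.029081, 0.132713) = 0.215715 rad, from sin θ sin δ cos φ₁ over cos δ − sin φ₁ sin φ₂.
λ₂ = 78.738° + 12.360° = 91.098°.

latitude 73.554°, longitude 91.098°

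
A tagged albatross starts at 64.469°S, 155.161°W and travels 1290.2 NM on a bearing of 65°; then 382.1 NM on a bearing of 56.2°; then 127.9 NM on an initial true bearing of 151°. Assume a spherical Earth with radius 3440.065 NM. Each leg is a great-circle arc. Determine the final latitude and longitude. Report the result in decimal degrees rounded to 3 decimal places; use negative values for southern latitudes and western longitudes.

Apply the spherical direct solution leg by leg, carrying full precision between legs.
Leg 1: from (-64.469°, -155.161°), δ = 1290.2/3440.065 = 0.375051 rad, θ = 65° → φ = -50.615°, λ = -123.612°.
Leg 2: from (-50.615°, -123.612°), δ = 382.1/3440.065 = 0.111073 rad, θ = 56.2° → φ = -46.804°, λ = -115.879°.
Leg 3: from (-46.804°, -115.879°), δ = 127.9/3440.065 = 0.037180 rad, θ = 151° → φ = -48.657°, λ = -114.315°.

latitude -48.657°, longitude -114.315°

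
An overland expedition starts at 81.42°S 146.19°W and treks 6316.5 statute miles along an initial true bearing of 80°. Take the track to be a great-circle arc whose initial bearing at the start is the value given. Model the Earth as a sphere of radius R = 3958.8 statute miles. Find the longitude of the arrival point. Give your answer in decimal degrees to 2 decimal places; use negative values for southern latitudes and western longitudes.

longitude -65.87°

Central angle δ = d/R = 1.595559 rad.
Converting: φ₁ = -1.421047 rad, θ = 1.396263 rad.
Destination latitude: φ₂ = arcsin( sin φ₁ cos δ + cos φ₁ sin δ cos θ ) = arcsin(0.050382) = 2.89°.
Δλ = atan2( sin θ sin δ cos φ₁ , cos δ − sin φ₁ sin φ₂ ) = atan2(0.146879, 0.025058) = 1.401822 rad = 80.32°.
Hence λ₂ = -146.19° + 80.32° = -65.87°.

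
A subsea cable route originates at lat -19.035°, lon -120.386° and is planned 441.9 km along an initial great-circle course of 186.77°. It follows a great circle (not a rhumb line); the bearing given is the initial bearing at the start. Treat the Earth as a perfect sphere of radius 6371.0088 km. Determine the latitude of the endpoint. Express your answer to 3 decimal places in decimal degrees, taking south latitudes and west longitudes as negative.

The arc subtends δ = 441.9/6371.0088 = 0.069361 rad at the centre.
Converting: φ₁ = -0.332223 rad, θ = 3.259751 rad.
sin φ₂ = sin φ₁ cos δ + cos φ₁ sin δ cos θ = (-0.326146)(0.997595) + (0.945320)(0.069305)(-0.993027) = -0.390420
φ₂ = asin(-0.390420) = -0.401088 rad = -22.981°.
For the longitude increment, Δλ = atan2( sin θ sin δ cos φ₁, cos δ − sin φ₁ sin φ₂ ) = atan2(-0.007723, 0.870262) = -0.508°.
Hence λ₂ = -120.386° + -0.508° = -120.894°.

latitude -22.981°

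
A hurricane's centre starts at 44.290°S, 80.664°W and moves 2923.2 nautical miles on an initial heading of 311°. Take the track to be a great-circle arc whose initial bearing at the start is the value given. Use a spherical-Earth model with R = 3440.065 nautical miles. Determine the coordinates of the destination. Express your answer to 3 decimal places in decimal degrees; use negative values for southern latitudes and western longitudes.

The arc subtends δ = 2923.2/3440.065 = 0.849751 rad at the centre.
With φ₁ = -44.290° = -0.773006 rad and θ = 311° = 5.427974 rad:
sin φ₂ = sin φ₁ cos δ + cos φ₁ sin δ cos θ = (-0.698290)(0.660170) + (0.715815)(0.751116)(0.656059) = -0.108254
φ₂ = asin(-0.108254) = -0.108466 rad = -6.215°.
Then Δλ = atan2(-0.405777, 0.584577) = -0.606781 rad, from sin θ sin δ cos φ₁ over cos δ − sin φ₁ sin φ₂.
Hence λ₂ = -80.664° + -34.766° = -115.430°.

latitude -6.215°, longitude -115.430°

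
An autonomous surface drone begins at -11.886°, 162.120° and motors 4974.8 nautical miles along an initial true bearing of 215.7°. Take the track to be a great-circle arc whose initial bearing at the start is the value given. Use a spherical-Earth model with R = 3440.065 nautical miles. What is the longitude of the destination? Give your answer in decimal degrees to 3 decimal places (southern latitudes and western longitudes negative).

longitude 67.746°

δ = 4974.8/3440.065 = 1.446135 rad (82.8575°).
With φ₁ = -11.886° = -0.207450 rad and θ = 215.7° = 3.764675 rad:
Destination latitude: φ₂ = arcsin( sin φ₁ cos δ + cos φ₁ sin δ cos θ ) = arcsin(-0.814115) = -54.500°.
Then Δλ = atan2(-0.566598, -0.043341) = -1.647141 rad, from sin θ sin δ cos φ₁ over cos δ − sin φ₁ sin φ₂.
λ₂ = 162.120° + -94.374° = 67.746°.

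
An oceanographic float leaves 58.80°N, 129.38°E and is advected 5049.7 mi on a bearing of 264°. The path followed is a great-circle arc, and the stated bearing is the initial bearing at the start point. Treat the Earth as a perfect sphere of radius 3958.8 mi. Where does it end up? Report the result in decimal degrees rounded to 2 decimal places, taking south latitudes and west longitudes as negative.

latitude 11.37°, longitude 53.33°

Central angle δ = d/R = 1.275563 rad.
Start latitude φ₁ = 1.026254 rad; initial bearing θ = 4.607669 rad.
Destination latitude: φ₂ = arcsin( sin φ₁ cos δ + cos φ₁ sin δ cos θ ) = arcsin(0.197073) = 11.37°.
Δλ = atan2( sin θ sin δ cos φ₁ , cos δ − sin φ₁ sin φ₂ ) = atan2(-0.492899, 0.122393) = -1.327406 rad = -76.05°.
Hence λ₂ = 129.38° + -76.05° = 53.33°.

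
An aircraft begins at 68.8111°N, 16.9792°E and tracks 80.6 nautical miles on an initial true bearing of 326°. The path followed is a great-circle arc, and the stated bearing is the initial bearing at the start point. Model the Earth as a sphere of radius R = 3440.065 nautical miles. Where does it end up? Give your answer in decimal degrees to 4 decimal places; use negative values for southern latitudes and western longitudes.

latitude 69.9106°, longitude 14.7934°

Angular distance δ = d/R = 80.6 / 3440.065 = 0.023430 rad.
Converting: φ₁ = 1.200980 rad, θ = 5.689773 rad.
Applying the spherical law of cosines for sides, sin φ₂ = sin φ₁ cos δ + cos φ₁ sin δ cos θ = 0.939158, so φ₂ = 69.9106°.
Δλ = atan2( sin θ sin δ cos φ₁ , cos δ − sin φ₁ sin φ₂ ) = atan2(-0.004735, 0.124060) = -0.038149 rad = -2.1858°.
λ₂ = λ₁ + Δλ = 14.7934°.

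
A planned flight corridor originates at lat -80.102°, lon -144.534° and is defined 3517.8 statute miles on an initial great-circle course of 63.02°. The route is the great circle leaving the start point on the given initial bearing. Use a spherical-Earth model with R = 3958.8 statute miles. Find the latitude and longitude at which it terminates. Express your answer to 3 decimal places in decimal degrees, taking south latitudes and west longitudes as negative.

latitude -34.096°, longitude -87.887°

Central angle δ = d/R = 0.888603 rad.
With φ₁ = -80.102° = -1.398044 rad and θ = 63.02° = 1.099906 rad:
sin φ₂ = sin φ₁ cos δ + cos φ₁ sin δ cos θ = (-0.985115)(0.630497) + (0.171895)(0.776191)(0.453679) = -0.560581
φ₂ = asin(-0.560581) = -0.595087 rad = -34.096°.
Δλ = atan2( sin θ sin δ cos φ₁ , cos δ − sin φ₁ sin φ₂ ) = atan2(0.118902, 0.078260) = 0.988685 rad = 56.647°.
λ₂ = λ₁ + Δλ = -87.887°.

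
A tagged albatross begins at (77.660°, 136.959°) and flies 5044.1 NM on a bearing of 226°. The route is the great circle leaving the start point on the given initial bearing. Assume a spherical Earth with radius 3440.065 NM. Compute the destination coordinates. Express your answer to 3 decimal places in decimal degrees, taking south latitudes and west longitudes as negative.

Central angle δ = d/R = 1.466280 rad.
Converting: φ₁ = 1.355423 rad, θ = 3.944444 rad.
sin φ₂ = sin φ₁ cos δ + cos φ₁ sin δ cos θ = (0.976897)(0.104326) + (0.213712)(0.994543)(-0.694658) = -0.045732
φ₂ = asin(-0.045732) = -0.045748 rad = -2.621°.
Δλ = atan2( sin θ sin δ cos φ₁ , cos δ − sin φ₁ sin φ₂ ) = atan2(-0.152893, 0.149001) = -0.798290 rad = -45.739°.
λ₂ = λ₁ + Δλ = 91.220°.

latitude -2.621°, longitude 91.220°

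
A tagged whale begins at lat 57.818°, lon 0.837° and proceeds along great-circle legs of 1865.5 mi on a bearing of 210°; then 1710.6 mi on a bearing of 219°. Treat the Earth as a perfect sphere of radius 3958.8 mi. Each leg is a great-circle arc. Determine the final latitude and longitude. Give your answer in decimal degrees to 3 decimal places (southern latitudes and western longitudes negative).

latitude 12.810°, longitude -30.548°

Apply the spherical direct solution leg by leg, carrying full precision between legs.
Leg 1: from (57.818°, 0.837°), δ = 1865.5/3958.8 = 0.471229 rad, θ = 210° → φ = 33.005°, λ = -14.867°.
Leg 2: from (33.005°, -14.867°), δ = 1710.6/3958.8 = 0.432101 rad, θ = 219° → φ = 12.810°, λ = -30.548°.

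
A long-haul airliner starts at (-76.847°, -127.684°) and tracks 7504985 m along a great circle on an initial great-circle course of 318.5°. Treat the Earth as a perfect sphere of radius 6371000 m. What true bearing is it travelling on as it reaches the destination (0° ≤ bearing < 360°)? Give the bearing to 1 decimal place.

δ = 7504985/6371000 = 1.177992 rad (67.4940°).
With φ₁ = -76.847° = -1.341233 rad and θ = 318.5° = 5.558874 rad:
Applying the spherical law of cosines for sides, sin φ₂ = sin φ₁ cos δ + cos φ₁ sin δ cos θ = -0.215292, so φ₂ = -12.433°.
Δλ = atan2( sin θ sin δ cos φ₁ , cos δ − sin φ₁ sin φ₂ ) = atan2(-0.139297, 0.173137) = -0.677509 rad = -38.818°.
λ₂ = -127.684° + -38.818° = -166.502°.
The forward bearing on arrival equals the back-azimuth from the destination plus 180°.
Back-azimuth from P₂ (-12.4°, -166.5°) to P₁ (-76.8°, -127.7°), with Δλ' = λ₁ − λ₂ = 38.8°: atan2( sin Δλ' cos φ₁ , cos φ₂ sin φ₁ − sin φ₂ cos φ₁ cos Δλ' ) = 171.1°.
Final bearing = (171.1° + 180°) mod 360° = 351.1°.

final bearing 351.1°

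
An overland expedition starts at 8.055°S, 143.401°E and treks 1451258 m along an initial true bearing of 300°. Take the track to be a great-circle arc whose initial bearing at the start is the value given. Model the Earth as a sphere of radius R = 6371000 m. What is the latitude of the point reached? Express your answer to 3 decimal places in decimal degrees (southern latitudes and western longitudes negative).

Central angle δ = d/R = 0.227791 rad.
Converting: φ₁ = -0.140586 rad, θ = 5.235988 rad.
Destination latitude: φ₂ = arcsin( sin φ₁ cos δ + cos φ₁ sin δ cos θ ) = arcsin(-0.024705) = -1.416°.
Then Δλ = atan2(-0.193642, 0.970706) = -0.196901 rad, from sin θ sin δ cos φ₁ over cos δ − sin φ₁ sin φ₂.
λ₂ = λ₁ + Δλ = 132.119°.

latitude -1.416°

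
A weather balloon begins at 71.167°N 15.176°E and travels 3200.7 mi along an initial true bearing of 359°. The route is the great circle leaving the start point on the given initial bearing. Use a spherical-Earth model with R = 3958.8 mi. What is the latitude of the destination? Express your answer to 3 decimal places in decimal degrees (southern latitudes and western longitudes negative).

latitude 62.505°

δ = 3200.7/3958.8 = 0.808503 rad (46.3238°).
Converting: φ₁ = 1.242098 rad, θ = 6.265732 rad.
Destination latitude: φ₂ = arcsin( sin φ₁ cos δ + cos φ₁ sin δ cos θ ) = arcsin(0.887050) = 62.505°.
Δλ = atan2( sin θ sin δ cos φ₁ , cos δ − sin φ₁ sin φ₂ ) = atan2(-0.004075, -0.148978) = -3.114248 rad = -178.433°.
λ₂ = λ₁ + Δλ = -163.257°.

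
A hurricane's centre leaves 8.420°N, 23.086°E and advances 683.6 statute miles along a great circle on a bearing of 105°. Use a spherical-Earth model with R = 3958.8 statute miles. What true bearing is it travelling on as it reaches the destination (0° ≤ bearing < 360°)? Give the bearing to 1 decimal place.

final bearing 106.2°

δ = 683.6/3958.8 = 0.172679 rad (9.8938°).
With φ₁ = 8.420° = 0.146957 rad and θ = 105° = 1.832596 rad:
Applying the spherical law of cosines for sides, sin φ₂ = sin φ₁ cos δ + cos φ₁ sin δ cos θ = 0.100259, so φ₂ = 5.754°.
For the longitude increment, Δλ = atan2( sin θ sin δ cos φ₁, cos δ − sin φ₁ sin φ₂ ) = atan2(0.164178, 0.970447) = 9.602°.
λ₂ = 23.086° + 9.602° = 32.688°.
The forward bearing on arrival equals the back-azimuth from the destination plus 180°.
Back-azimuth from P₂ (5.8°, 32.7°) to P₁ (8.4°, 23.1°), with Δλ' = λ₁ − λ₂ = -9.6°: atan2( sin Δλ' cos φ₁ , cos φ₂ sin φ₁ − sin φ₂ cos φ₁ cos Δλ' ) = 286.2°.
Final bearing = (286.2° + 180°) mod 360° = 106.2°.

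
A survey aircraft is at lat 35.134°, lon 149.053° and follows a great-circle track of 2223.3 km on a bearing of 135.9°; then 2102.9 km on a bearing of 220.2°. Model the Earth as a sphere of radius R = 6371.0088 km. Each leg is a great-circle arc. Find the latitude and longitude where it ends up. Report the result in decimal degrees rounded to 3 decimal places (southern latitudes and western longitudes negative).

Apply the spherical direct solution leg by leg, carrying full precision between legs.
Leg 1: from (35.134°, 149.053°), δ = 2223.3/6371.0088 = 0.348971 rad, θ = 135.9° → φ = 19.876°, λ = 163.710°.
Leg 2: from (19.876°, 163.710°), δ = 2102.9/6371.0088 = 0.330073 rad, θ = 220.2° → φ = 5.096°, λ = 151.586°.

latitude 5.096°, longitude 151.586°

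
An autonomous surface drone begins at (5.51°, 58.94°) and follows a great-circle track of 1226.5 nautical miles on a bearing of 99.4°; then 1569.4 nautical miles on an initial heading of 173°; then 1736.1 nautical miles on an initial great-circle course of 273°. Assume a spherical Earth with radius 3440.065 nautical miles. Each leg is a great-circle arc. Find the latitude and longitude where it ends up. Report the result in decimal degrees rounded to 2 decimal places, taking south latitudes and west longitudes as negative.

Apply the spherical direct solution leg by leg, carrying full precision between legs.
Leg 1: from (5.51°, 58.94°), δ = 1226.5/3440.065 = 0.356534 rad, θ = 99.4° → φ = 1.90°, λ = 79.09°.
Leg 2: from (1.90°, 79.09°), δ = 1569.4/3440.065 = 0.456212 rad, θ = 173° → φ = -24.03°, λ = 82.46°.
Leg 3: from (-24.03°, 82.46°), δ = 1736.1/3440.065 = 0.504671 rad, θ = 273° → φ = -19.47°, λ = 51.66°.

latitude -19.47°, longitude 51.66°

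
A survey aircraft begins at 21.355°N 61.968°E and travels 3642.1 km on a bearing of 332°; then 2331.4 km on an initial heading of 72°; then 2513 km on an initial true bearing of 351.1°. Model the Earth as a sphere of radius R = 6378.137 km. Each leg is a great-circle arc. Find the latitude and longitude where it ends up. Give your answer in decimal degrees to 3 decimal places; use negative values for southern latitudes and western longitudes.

Apply the spherical direct solution leg by leg, carrying full precision between legs.
Leg 1: from (21.355°, 61.968°), δ = 3642.1/6378.137 = 0.571029 rad, θ = 332° → φ = 48.663°, λ = 39.375°.
Leg 2: from (48.663°, 39.375°), δ = 2331.4/6378.137 = 0.365530 rad, θ = 72° → φ = 50.731°, λ = 71.860°.
Leg 3: from (50.731°, 71.860°), δ = 2513/6378.137 = 0.394002 rad, θ = 351.1° → φ = 72.732°, λ = 60.319°.

latitude 72.732°, longitude 60.319°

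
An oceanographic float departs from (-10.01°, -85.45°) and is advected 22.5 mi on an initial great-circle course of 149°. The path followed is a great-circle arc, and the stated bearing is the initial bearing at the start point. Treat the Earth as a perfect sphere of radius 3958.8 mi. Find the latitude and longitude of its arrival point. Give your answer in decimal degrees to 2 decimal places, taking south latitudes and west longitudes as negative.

Central angle δ = d/R = 0.005684 rad.
Converting: φ₁ = -0.174707 rad, θ = 2.600541 rad.
Applying the spherical law of cosines for sides, sin φ₂ = sin φ₁ cos δ + cos φ₁ sin δ cos θ = -0.178615, so φ₂ = -10.29°.
For the longitude increment, Δλ = atan2( sin θ sin δ cos φ₁, cos δ − sin φ₁ sin φ₂ ) = atan2(0.002883, 0.968937) = 0.17°.
λ₂ = λ₁ + Δλ = -85.28°.

latitude -10.29°, longitude -85.28°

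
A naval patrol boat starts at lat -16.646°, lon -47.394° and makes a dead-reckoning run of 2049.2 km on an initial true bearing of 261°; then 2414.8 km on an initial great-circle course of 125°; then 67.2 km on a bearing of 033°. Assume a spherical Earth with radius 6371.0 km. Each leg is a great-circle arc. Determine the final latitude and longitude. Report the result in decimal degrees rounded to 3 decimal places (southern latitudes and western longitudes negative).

Apply the spherical direct solution leg by leg, carrying full precision between legs.
Leg 1: from (-16.646°, -47.394°), δ = 2049.2/6371 = 0.321645 rad, θ = 261° → φ = -18.611°, λ = -66.630°.
Leg 2: from (-18.611°, -66.630°), δ = 2414.8/6371 = 0.379030 rad, θ = 125° → φ = -29.843°, λ = -46.177°.
Leg 3: from (-29.843°, -46.177°), δ = 67.2/6371 = 0.010548 rad, θ = 33° → φ = -29.336°, λ = -45.800°.

latitude -29.336°, longitude -45.800°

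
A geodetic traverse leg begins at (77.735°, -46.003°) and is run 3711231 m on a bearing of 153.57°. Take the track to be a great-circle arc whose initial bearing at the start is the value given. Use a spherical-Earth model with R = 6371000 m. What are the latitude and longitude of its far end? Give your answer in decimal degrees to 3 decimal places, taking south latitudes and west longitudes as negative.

Angular distance δ = d/R = 3711231 / 6371000 = 0.582519 rad.
Converting: φ₁ = 1.356732 rad, θ = 2.680302 rad.
sin φ₂ = sin φ₁ cos δ + cos φ₁ sin δ cos θ = (0.977176)(0.835079) + (0.212434)(0.550130)(-0.895479) = 0.711368
φ₂ = asin(0.711368) = 0.791443 rad = 45.346°.
Δλ = atan2( sin θ sin δ cos φ₁ , cos δ − sin φ₁ sin φ₂ ) = atan2(0.052018, 0.139948) = 0.355868 rad = 20.390°.
Hence λ₂ = -46.003° + 20.390° = -25.613°.

latitude 45.346°, longitude -25.613°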